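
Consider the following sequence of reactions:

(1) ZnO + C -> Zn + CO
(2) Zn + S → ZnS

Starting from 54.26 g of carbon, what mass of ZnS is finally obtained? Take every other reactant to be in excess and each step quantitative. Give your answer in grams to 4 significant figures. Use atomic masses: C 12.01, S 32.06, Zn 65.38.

440.2 g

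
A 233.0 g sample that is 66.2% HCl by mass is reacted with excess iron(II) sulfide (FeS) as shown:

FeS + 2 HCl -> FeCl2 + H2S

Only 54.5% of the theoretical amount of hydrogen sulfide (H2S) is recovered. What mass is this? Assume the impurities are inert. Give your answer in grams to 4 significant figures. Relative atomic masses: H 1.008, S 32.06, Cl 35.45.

Pure HCl available = 233.0 g × 0.662 = 154.25 g.
M(HCl) = 1.008 + 35.45 = 36.458 g/mol.
M(H2S) = 2(1.008) + 32.06 = 34.076 g/mol.
n(HCl) = 154.25 g / 36.458 g/mol = 4.2308 mol.
From the equation the HCl:H2S mole ratio is 2:1, so n(H2S) = 4.2308 × 1/2 = 2.1154 mol.
Mass of H2S = 2.1154 mol × 34.076 g/mol = 72.084 g.
Actual mass collected = 72.084 g × 0.545 = 39.286 g.

39.29 g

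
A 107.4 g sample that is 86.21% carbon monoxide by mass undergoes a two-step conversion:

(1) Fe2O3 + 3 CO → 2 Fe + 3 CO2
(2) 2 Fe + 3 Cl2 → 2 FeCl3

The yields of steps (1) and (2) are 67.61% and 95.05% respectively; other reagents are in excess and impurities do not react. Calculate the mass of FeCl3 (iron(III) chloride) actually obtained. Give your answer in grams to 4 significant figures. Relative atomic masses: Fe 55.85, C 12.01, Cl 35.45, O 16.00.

229.7 g

Pure CO = 107.4 × 0.8621 = 92.590 g.
M(CO) = 12.01 + 16.00 = 28.01 g/mol.
M(FeCl3) = 55.85 + 3(35.45) = 162.20 g/mol.
n(CO) = 92.590 / 28.01 = 3.3056 mol.
Step 1 (CO:Fe = 3:2): theoretical n(Fe) = 2.2037 mol; at 67.61% yield, n(Fe) = 1.4899 mol.
Step 2 (Fe:FeCl3 = 2:2): theoretical n(FeCl3) = 1.4899 mol, so theoretical mass = 1.4899 × 162.20 = 241.67 g.
At 95.05% yield, actual mass of FeCl3 = 241.67 × 0.9505 = 229.71 g.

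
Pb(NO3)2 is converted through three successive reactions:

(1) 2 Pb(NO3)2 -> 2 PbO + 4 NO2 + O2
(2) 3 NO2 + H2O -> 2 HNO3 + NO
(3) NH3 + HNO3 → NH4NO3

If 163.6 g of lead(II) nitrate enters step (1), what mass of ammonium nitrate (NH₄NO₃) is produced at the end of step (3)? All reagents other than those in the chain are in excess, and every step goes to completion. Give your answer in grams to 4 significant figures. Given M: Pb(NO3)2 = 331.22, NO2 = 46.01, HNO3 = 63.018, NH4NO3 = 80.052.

n(Pb(NO3)2) = 163.6 / 331.22 = 0.49393 mol.
Reaction (1): Pb(NO3)2→NO2 ratio 2:4 ⇒ n(NO2) = 0.98786 mol.
Reaction (2): NO2→HNO3 ratio 3:2 ⇒ n(HNO3) = 0.65858 mol.
Reaction (3): HNO3→NH4NO3 ratio 1:1 ⇒ n(NH4NO3) = 0.65858 mol.
Mass of NH4NO3 = 0.65858 × 80.052 = 52.720 g.

52.72 g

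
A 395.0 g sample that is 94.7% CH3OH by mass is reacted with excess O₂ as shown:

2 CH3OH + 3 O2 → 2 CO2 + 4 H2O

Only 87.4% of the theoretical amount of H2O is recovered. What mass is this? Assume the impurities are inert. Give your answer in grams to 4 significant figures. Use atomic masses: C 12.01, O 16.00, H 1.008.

367.6 g

Pure CH3OH available = 395.0 g × 0.947 = 374.06 g.
M(CH3OH) = 12.01 + 4(1.008) + 16.00 = 32.042 g/mol.
M(H2O) = 2(1.008) + 16.00 = 18.016 g/mol.
n(CH3OH) = 374.06 g / 32.042 g/mol = 11.674 mol.
From the equation the CH3OH:H2O mole ratio is 2:4, so n(H2O) = 11.674 × 4/2 = 23.348 mol.
Mass of H2O = 23.348 mol × 18.016 g/mol = 420.65 g.
Actual mass collected = 420.65 g × 0.874 = 367.64 g.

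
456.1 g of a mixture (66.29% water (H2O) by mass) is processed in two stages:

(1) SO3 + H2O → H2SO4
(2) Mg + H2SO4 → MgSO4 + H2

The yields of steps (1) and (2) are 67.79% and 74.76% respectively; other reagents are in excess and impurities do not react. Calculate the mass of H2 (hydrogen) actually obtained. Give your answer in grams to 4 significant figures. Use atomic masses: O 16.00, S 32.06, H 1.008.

Pure H2O = 456.1 × 0.6629 = 302.35 g.
M(H2O) = 2(1.008) + 16.00 = 18.016 g/mol.
M(H2) = 2(1.008) = 2.016 g/mol.
n(H2O) = 302.35 / 18.016 = 16.782 mol.
Step 1 (H2O:H2SO4 = 1:1): theoretical n(H2SO4) = 16.782 mol; at 67.79% yield, n(H2SO4) = 11.377 mol.
Step 2 (H2SO4:H2 = 1:1): theoretical n(H2) = 11.377 mol, so theoretical mass = 11.377 × 2.016 = 22.935 g.
At 74.76% yield, actual mass of H2 = 22.935 × 0.7476 = 17.146 g.

17.15 g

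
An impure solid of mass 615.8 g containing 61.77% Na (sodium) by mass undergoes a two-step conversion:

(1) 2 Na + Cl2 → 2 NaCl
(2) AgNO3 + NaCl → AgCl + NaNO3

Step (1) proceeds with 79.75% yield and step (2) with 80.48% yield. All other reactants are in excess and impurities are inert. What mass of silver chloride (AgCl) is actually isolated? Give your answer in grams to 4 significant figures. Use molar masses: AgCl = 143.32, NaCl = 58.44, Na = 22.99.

1522 g

Pure Na = 615.8 × 0.6177 = 380.38 g.
n(Na) = 380.38 / 22.99 = 16.545 mol.
Step 1 (Na:NaCl = 2:2): theoretical n(NaCl) = 16.545 mol; at 79.75% yield, n(NaCl) = 13.195 mol.
Step 2 (NaCl:AgCl = 1:1): theoretical n(AgCl) = 13.195 mol, so theoretical mass = 13.195 × 143.32 = 1891.1 g.
At 80.48% yield, actual mass of AgCl = 1891.1 × 0.8048 = 1522.0 g.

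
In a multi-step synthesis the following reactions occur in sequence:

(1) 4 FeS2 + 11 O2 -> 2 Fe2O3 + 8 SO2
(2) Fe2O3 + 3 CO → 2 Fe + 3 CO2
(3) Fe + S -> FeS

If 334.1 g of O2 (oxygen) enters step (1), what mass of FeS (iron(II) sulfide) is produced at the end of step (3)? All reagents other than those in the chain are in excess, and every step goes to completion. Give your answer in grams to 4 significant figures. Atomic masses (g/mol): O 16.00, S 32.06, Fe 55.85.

333.8 g

M(O2) = 2(16.00) = 32.00 g/mol.
M(FeS) = 55.85 + 32.06 = 87.91 g/mol.
n(O2) = 334.1 / 32.00 = 10.441 mol.
Reaction (1): O2→Fe2O3 ratio 11:2 ⇒ n(Fe2O3) = 1.8983 mol.
Reaction (2): Fe2O3→Fe ratio 1:2 ⇒ n(Fe) = 3.7966 mol.
Reaction (3): Fe→FeS ratio 1:1 ⇒ n(FeS) = 3.7966 mol.
Mass of FeS = 3.7966 × 87.91 = 333.76 g.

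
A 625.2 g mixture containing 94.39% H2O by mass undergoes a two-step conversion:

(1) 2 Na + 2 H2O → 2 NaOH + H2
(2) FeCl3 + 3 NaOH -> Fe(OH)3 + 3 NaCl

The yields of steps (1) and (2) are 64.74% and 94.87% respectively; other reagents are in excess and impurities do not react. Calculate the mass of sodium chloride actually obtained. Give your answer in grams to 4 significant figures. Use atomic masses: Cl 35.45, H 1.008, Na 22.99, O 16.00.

Pure H2O = 625.2 × 0.9439 = 590.13 g.
M(H2O) = 2(1.008) + 16.00 = 18.016 g/mol.
M(NaCl) = 22.99 + 35.45 = 58.44 g/mol.
n(H2O) = 590.13 / 18.016 = 32.756 mol.
Step 1 (H2O:NaOH = 2:2): theoretical n(NaOH) = 32.756 mol; at 64.74% yield, n(NaOH) = 21.206 mol.
Step 2 (NaOH:NaCl = 3:3): theoretical n(NaCl) = 21.206 mol, so theoretical mass = 21.206 × 58.44 = 1239.3 g.
At 94.87% yield, actual mass of NaCl = 1239.3 × 0.9487 = 1175.7 g.

1176 g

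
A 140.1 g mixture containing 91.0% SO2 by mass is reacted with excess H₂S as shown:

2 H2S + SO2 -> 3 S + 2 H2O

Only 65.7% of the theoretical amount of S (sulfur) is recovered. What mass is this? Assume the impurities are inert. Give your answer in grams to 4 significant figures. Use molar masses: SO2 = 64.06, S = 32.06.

125.8 g

Pure SO2 available = 140.1 g × 0.910 = 127.49 g.
n(SO2) = 127.49 g / 64.06 g/mol = 1.9902 mol.
From the equation the SO2:S mole ratio is 1:3, so n(S) = 1.9902 × 3/1 = 5.9705 mol.
Mass of S = 5.9705 mol × 32.06 g/mol = 191.42 g.
Actual mass collected = 191.42 g × 0.657 = 125.76 g.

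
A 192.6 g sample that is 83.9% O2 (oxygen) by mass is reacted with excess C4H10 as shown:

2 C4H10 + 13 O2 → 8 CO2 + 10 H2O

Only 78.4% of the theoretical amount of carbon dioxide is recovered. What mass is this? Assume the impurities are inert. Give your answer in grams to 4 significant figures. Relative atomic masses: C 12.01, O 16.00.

Pure O2 available = 192.6 g × 0.839 = 161.59 g.
M(O2) = 2(16.00) = 32.00 g/mol.
M(CO2) = 12.01 + 2(16.00) = 44.01 g/mol.
n(O2) = 161.59 g / 32.00 g/mol = 5.0497 mol.
From the equation the O2:CO2 mole ratio is 13:8, so n(CO2) = 5.0497 × 8/13 = 3.1075 mol.
Mass of CO2 = 3.1075 mol × 44.01 g/mol = 136.76 g.
Actual mass collected = 136.76 g × 0.784 = 107.22 g.

107.2 g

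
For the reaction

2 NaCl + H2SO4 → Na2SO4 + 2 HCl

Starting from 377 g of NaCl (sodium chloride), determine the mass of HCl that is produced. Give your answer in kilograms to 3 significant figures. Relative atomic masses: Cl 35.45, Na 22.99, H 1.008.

0.235 kg

M(NaCl) = 22.99 + 35.45 = 58.44 g/mol.
M(HCl) = 1.008 + 35.45 = 36.458 g/mol.
n(NaCl) = 377.0 g / 58.44 g/mol = 6.451 mol.
From the equation the NaCl:HCl mole ratio is 2:2, so n(HCl) = 6.451 × 2/2 = 6.451 mol.
Mass of HCl = 6.451 mol × 36.458 g/mol = 235.2 g.
Converting to kg: 235.2 g = 0.235 kg.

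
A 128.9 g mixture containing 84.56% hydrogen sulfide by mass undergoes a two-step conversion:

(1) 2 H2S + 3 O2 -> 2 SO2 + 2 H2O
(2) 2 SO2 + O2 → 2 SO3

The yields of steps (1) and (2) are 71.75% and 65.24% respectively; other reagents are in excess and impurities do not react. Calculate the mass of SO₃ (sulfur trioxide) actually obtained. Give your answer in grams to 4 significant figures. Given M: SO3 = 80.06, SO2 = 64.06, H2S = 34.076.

Pure H2S = 128.9 × 0.8456 = 109.00 g.
n(H2S) = 109.00 / 34.076 = 3.1987 mol.
Step 1 (H2S:SO2 = 2:2): theoretical n(SO2) = 3.1987 mol; at 71.75% yield, n(SO2) = 2.2950 mol.
Step 2 (SO2:SO3 = 2:2): theoretical n(SO3) = 2.2950 mol, so theoretical mass = 2.2950 × 80.06 = 183.74 g.
At 65.24% yield, actual mass of SO3 = 183.74 × 0.6524 = 119.87 g.

119.9 g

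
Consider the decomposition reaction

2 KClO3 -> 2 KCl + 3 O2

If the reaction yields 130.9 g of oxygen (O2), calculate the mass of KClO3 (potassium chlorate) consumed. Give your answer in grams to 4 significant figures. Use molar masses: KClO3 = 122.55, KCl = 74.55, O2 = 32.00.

n(O2) = 130.90 g / 32.00 g/mol = 4.0906 mol.
From the equation the O2:KClO3 mole ratio is 3:2, so n(KClO3) = 4.0906 × 2/3 = 2.7271 mol.
Mass of KClO3 = 2.7271 mol × 122.55 g/mol = 334.20 g.

334.2 g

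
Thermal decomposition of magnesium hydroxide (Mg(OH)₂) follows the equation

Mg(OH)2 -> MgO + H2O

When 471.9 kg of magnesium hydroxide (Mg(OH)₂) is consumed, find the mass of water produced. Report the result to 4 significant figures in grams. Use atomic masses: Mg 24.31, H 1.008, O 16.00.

M(Mg(OH)2) = 24.31 + 2(16.00) + 2(1.008) = 58.326 g/mol.
M(H2O) = 2(1.008) + 16.00 = 18.016 g/mol.
Convert: 471.9 kg = 471900 g.
n(Mg(OH)2) = 471900 g / 58.326 g/mol = 8090.7 mol.
From the equation the Mg(OH)2:H2O mole ratio is 1:1, so n(H2O) = 8090.7 × 1/1 = 8090.7 mol.
Mass of H2O = 8090.7 mol × 18.016 g/mol = 145760 g.

145800 g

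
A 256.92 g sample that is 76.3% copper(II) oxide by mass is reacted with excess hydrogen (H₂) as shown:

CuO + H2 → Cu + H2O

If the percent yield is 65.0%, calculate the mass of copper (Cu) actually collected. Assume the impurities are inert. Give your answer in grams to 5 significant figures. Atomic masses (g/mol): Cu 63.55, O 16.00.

Pure CuO available = 256.92 g × 0.763 = 196.030 g.
M(CuO) = 63.55 + 16.00 = 79.55 g/mol.
M(Cu) = 63.55 g/mol.
n(CuO) = 196.030 g / 79.55 g/mol = 2.46424 mol.
From the equation the CuO:Cu mole ratio is 1:1, so n(Cu) = 2.46424 × 1/1 = 2.46424 mol.
Mass of Cu = 2.46424 mol × 63.55 g/mol = 156.602 g.
Actual mass collected = 156.602 g × 0.650 = 101.791 g.

101.79 g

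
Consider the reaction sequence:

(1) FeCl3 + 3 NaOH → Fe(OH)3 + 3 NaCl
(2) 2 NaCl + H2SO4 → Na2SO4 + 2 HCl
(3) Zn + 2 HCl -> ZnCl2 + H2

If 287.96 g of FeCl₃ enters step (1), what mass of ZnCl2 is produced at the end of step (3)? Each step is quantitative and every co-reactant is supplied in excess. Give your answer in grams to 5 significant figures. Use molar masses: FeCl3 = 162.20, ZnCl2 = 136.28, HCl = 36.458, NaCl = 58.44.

362.91 g

n(FeCl3) = 287.96 / 162.20 = 1.77534 mol.
Reaction (1): FeCl3→NaCl ratio 1:3 ⇒ n(NaCl) = 5.32602 mol.
Reaction (2): NaCl→HCl ratio 2:2 ⇒ n(HCl) = 5.32602 mol.
Reaction (3): HCl→ZnCl2 ratio 2:1 ⇒ n(ZnCl2) = 2.66301 mol.
Mass of ZnCl2 = 2.66301 × 136.28 = 362.915 g.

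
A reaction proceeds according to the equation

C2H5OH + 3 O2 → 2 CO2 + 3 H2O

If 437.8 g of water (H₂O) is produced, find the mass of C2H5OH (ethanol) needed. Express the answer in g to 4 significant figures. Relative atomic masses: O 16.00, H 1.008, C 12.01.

373.2 g

M(H2O) = 2(1.008) + 16.00 = 18.016 g/mol.
M(C2H5OH) = 2(12.01) + 6(1.008) + 16.00 = 46.068 g/mol.
n(H2O) = 437.80 g / 18.016 g/mol = 24.301 mol.
From the equation the H2O:C2H5OH mole ratio is 3:1, so n(C2H5OH) = 24.301 × 1/3 = 8.1002 mol.
Mass of C2H5OH = 8.1002 mol × 46.068 g/mol = 373.16 g.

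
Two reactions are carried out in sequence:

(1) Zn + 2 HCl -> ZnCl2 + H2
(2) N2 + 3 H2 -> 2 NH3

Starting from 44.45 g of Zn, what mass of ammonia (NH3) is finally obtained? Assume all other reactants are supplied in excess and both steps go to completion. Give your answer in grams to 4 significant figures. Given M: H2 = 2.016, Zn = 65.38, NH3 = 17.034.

n(Zn) = 44.450 / 65.38 = 0.67987 mol.
Step 1 gives a 1:1 ratio of Zn to H2, so n(H2) = 0.67987 mol.
In step 2 the H2:NH3 ratio is 3:2, so n(NH3) = 0.45325 mol.
Mass of NH3 = 0.45325 × 17.034 = 7.7206 g.

7.721 g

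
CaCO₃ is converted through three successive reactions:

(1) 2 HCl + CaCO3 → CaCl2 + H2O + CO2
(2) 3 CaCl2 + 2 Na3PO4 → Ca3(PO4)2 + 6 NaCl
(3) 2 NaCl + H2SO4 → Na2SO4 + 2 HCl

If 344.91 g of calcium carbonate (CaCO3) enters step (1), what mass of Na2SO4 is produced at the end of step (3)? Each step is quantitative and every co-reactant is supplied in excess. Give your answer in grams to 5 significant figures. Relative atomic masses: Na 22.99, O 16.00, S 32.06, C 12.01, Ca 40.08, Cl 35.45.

489.47 g

M(CaCO3) = 40.08 + 12.01 + 3(16.00) = 100.09 g/mol.
M(Na2SO4) = 2(22.99) + 32.06 + 4(16.00) = 142.04 g/mol.
n(CaCO3) = 344.91 / 100.09 = 3.44600 mol.
Reaction (1): CaCO3→CaCl2 ratio 1:1 ⇒ n(CaCl2) = 3.44600 mol.
Reaction (2): CaCl2→NaCl ratio 3:6 ⇒ n(NaCl) = 6.89200 mol.
Reaction (3): NaCl→Na2SO4 ratio 2:1 ⇒ n(Na2SO4) = 3.44600 mol.
Mass of Na2SO4 = 3.44600 × 142.04 = 489.470 g.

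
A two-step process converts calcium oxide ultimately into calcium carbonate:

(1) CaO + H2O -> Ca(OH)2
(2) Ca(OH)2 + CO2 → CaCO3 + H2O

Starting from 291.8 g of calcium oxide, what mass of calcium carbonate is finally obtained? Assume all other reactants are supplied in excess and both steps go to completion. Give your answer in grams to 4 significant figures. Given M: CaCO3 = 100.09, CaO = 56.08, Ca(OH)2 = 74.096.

520.8 g

n(CaO) = 291.80 / 56.08 = 5.2033 mol.
Step 1 gives a 1:1 ratio of CaO to Ca(OH)2, so n(Ca(OH)2) = 5.2033 mol.
In step 2 the Ca(OH)2:CaCO3 ratio is 1:1, so n(CaCO3) = 5.2033 mol.
Mass of CaCO3 = 5.2033 × 100.09 = 520.80 g.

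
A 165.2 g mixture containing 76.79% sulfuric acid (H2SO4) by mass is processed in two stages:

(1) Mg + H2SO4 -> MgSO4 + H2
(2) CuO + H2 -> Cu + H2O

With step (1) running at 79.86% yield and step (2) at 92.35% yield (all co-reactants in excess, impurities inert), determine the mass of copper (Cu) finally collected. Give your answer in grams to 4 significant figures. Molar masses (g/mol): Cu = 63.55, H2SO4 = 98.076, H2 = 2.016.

Pure H2SO4 = 165.2 × 0.7679 = 126.86 g.
n(H2SO4) = 126.86 / 98.076 = 1.2935 mol.
Step 1 (H2SO4:H2 = 1:1): theoretical n(H2) = 1.2935 mol; at 79.86% yield, n(H2) = 1.0330 mol.
Step 2 (H2:Cu = 1:1): theoretical n(Cu) = 1.0330 mol, so theoretical mass = 1.0330 × 63.55 = 65.644 g.
At 92.35% yield, actual mass of Cu = 65.644 × 0.9235 = 60.622 g.

60.62 g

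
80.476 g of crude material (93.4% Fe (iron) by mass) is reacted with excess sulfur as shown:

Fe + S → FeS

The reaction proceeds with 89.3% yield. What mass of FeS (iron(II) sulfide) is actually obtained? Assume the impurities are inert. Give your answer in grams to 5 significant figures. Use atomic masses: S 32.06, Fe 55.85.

Pure Fe available = 80.476 g × 0.934 = 75.1646 g.
M(Fe) = 55.85 g/mol.
M(FeS) = 55.85 + 32.06 = 87.91 g/mol.
n(Fe) = 75.1646 g / 55.85 g/mol = 1.34583 mol.
From the equation the Fe:FeS mole ratio is 1:1, so n(FeS) = 1.34583 × 1/1 = 1.34583 mol.
Mass of FeS = 1.34583 mol × 87.91 g/mol = 118.312 g.
Actual mass collected = 118.312 g × 0.893 = 105.653 g.

105.65 g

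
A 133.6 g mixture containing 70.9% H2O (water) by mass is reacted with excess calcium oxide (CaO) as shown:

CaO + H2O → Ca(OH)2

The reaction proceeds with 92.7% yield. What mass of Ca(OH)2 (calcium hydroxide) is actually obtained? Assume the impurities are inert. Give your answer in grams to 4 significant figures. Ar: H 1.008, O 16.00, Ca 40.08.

361.1 g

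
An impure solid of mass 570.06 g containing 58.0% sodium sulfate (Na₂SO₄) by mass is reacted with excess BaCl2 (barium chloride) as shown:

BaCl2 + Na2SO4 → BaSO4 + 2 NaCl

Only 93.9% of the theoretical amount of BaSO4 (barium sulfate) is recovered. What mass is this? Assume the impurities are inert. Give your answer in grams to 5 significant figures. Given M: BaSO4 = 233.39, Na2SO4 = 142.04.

510.14 g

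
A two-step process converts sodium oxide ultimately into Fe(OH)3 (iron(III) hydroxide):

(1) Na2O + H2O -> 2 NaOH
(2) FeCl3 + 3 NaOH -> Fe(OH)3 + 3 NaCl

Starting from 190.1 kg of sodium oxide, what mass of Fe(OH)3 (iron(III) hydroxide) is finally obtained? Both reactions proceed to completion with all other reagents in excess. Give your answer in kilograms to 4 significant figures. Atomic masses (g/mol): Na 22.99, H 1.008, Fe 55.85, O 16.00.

M(Na2O) = 2(22.99) + 16.00 = 61.98 g/mol.
M(Fe(OH)3) = 55.85 + 3(16.00) + 3(1.008) = 106.874 g/mol.
190.1 kg = 190100 g.
n(Na2O) = 190100 / 61.98 = 3067.1 mol.
Step 1 gives a 1:2 ratio of Na2O to NaOH, so n(NaOH) = 6134.2 mol.
In step 2 the NaOH:Fe(OH)3 ratio is 3:1, so n(Fe(OH)3) = 2044.7 mol.
Mass of Fe(OH)3 = 2044.7 × 106.874 = 218530 g = 218.5 kg.

218.5 kg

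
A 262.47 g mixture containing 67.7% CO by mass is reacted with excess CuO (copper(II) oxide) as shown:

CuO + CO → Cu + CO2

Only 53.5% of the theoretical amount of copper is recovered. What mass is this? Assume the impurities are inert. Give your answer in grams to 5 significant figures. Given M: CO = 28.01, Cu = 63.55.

215.69 g

Pure CO available = 262.47 g × 0.677 = 177.692 g.
n(CO) = 177.692 g / 28.01 g/mol = 6.34388 mol.
From the equation the CO:Cu mole ratio is 1:1, so n(Cu) = 6.34388 × 1/1 = 6.34388 mol.
Mass of Cu = 6.34388 mol × 63.55 g/mol = 403.154 g.
Actual mass collected = 403.154 g × 0.535 = 215.687 g.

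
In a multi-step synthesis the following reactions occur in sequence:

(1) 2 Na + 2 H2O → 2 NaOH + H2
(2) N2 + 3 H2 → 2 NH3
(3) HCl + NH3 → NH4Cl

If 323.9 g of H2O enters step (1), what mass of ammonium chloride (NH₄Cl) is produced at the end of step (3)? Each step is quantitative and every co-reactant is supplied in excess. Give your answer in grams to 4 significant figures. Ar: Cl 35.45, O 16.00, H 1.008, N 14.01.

320.6 g

M(H2O) = 2(1.008) + 16.00 = 18.016 g/mol.
M(NH4Cl) = 14.01 + 4(1.008) + 35.45 = 53.492 g/mol.
n(H2O) = 323.9 / 18.016 = 17.978 mol.
Reaction (1): H2O→H2 ratio 2:1 ⇒ n(H2) = 8.9892 mol.
Reaction (2): H2→NH3 ratio 3:2 ⇒ n(NH3) = 5.9928 mol.
Reaction (3): NH3→NH4Cl ratio 1:1 ⇒ n(NH4Cl) = 5.9928 mol.
Mass of NH4Cl = 5.9928 × 53.492 = 320.57 g.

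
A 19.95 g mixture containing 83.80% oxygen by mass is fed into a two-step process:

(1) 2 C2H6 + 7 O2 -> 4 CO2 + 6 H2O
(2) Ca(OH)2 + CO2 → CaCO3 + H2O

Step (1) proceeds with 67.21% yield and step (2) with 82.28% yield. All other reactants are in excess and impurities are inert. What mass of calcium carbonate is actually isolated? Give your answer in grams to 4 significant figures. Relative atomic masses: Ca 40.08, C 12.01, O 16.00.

16.52 g

Pure O2 = 19.95 × 0.8380 = 16.718 g.
M(O2) = 2(16.00) = 32.00 g/mol.
M(CaCO3) = 40.08 + 12.01 + 3(16.00) = 100.09 g/mol.
n(O2) = 16.718 / 32.00 = 0.52244 mol.
Step 1 (O2:CO2 = 7:4): theoretical n(CO2) = 0.29854 mol; at 67.21% yield, n(CO2) = 0.20065 mol.
Step 2 (CO2:CaCO3 = 1:1): theoretical n(CaCO3) = 0.20065 mol, so theoretical mass = 0.20065 × 100.09 = 20.083 g.
At 82.28% yield, actual mass of CaCO3 = 20.083 × 0.8228 = 16.524 g.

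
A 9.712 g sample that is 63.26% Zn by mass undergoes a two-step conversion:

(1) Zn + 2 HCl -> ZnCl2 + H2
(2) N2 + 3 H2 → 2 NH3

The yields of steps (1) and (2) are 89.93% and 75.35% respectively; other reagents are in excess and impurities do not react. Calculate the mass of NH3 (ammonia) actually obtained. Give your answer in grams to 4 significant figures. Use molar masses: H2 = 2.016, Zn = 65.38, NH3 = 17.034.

Pure Zn = 9.712 × 0.6326 = 6.1438 g.
n(Zn) = 6.1438 / 65.38 = 0.093971 mol.
Step 1 (Zn:H2 = 1:1): theoretical n(H2) = 0.093971 mol; at 89.93% yield, n(H2) = 0.084508 mol.
Step 2 (H2:NH3 = 3:2): theoretical n(NH3) = 0.056339 mol, so theoretical mass = 0.056339 × 17.034 = 0.95967 g.
At 75.35% yield, actual mass of NH3 = 0.95967 × 0.7535 = 0.72311 g.

0.7231 g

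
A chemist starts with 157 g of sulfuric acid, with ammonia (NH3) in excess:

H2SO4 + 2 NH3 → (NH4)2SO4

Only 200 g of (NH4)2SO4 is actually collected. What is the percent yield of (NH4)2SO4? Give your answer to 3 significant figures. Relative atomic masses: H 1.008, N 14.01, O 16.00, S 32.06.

94.5 %

M(H2SO4) = 2(1.008) + 32.06 + 4(16.00) = 98.076 g/mol.
M((NH4)2SO4) = 2(14.01) + 8(1.008) + 32.06 + 4(16.00) = 132.144 g/mol.
n(H2SO4) = 157.0 g / 98.076 g/mol = 1.601 mol.
From the equation the H2SO4:(NH4)2SO4 mole ratio is 1:1, so n((NH4)2SO4) = 1.601 × 1/1 = 1.601 mol.
Mass of (NH4)2SO4 = 1.601 mol × 132.144 g/mol = 211.5 g.
This is the theoretical yield. Percent yield = 200 g / 211.5 g × 100% = 94.55%.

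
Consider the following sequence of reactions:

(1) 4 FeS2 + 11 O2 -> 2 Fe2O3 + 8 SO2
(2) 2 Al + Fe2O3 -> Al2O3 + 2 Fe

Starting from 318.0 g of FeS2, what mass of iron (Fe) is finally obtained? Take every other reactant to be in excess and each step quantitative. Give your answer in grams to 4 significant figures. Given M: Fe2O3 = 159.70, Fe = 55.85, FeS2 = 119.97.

n(FeS2) = 318.00 / 119.97 = 2.6507 mol.
Step 1 gives a 4:2 ratio of FeS2 to Fe2O3, so n(Fe2O3) = 1.3253 mol.
In step 2 the Fe2O3:Fe ratio is 1:2, so n(Fe) = 2.6507 mol.
Mass of Fe = 2.6507 × 55.85 = 148.04 g.

148.0 g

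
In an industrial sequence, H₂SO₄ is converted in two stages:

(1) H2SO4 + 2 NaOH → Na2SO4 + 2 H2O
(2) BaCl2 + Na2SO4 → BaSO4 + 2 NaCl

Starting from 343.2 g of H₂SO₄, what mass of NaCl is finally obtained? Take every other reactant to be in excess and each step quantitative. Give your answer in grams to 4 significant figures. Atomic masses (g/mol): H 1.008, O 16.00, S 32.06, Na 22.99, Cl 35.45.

409.0 g

M(H2SO4) = 2(1.008) + 32.06 + 4(16.00) = 98.076 g/mol.
M(NaCl) = 22.99 + 35.45 = 58.44 g/mol.
n(H2SO4) = 343.20 / 98.076 = 3.4993 mol.
Step 1 gives a 1:1 ratio of H2SO4 to Na2SO4, so n(Na2SO4) = 3.4993 mol.
In step 2 the Na2SO4:NaCl ratio is 1:2, so n(NaCl) = 6.9987 mol.
Mass of NaCl = 6.9987 × 58.44 = 409.00 g.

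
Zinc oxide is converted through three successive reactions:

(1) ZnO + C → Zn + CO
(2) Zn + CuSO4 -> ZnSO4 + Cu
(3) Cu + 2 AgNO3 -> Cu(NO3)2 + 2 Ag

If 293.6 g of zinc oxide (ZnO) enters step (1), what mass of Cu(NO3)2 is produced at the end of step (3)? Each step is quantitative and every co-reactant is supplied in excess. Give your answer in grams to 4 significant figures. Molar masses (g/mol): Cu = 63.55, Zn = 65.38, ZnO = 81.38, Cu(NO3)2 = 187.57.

n(ZnO) = 293.6 / 81.38 = 3.6078 mol.
Reaction (1): ZnO→Zn ratio 1:1 ⇒ n(Zn) = 3.6078 mol.
Reaction (2): Zn→Cu ratio 1:1 ⇒ n(Cu) = 3.6078 mol.
Reaction (3): Cu→Cu(NO3)2 ratio 1:1 ⇒ n(Cu(NO3)2) = 3.6078 mol.
Mass of Cu(NO3)2 = 3.6078 × 187.57 = 676.71 g.

676.7 g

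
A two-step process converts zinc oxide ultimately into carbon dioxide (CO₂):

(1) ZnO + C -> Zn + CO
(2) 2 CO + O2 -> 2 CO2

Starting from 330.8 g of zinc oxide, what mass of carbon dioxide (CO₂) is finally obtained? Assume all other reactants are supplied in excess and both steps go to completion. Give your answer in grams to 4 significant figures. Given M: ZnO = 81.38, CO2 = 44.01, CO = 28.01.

n(ZnO) = 330.80 / 81.38 = 4.0649 mol.
Step 1 gives a 1:1 ratio of ZnO to CO, so n(CO) = 4.0649 mol.
In step 2 the CO:CO2 ratio is 2:2, so n(CO2) = 4.0649 mol.
Mass of CO2 = 4.0649 × 44.01 = 178.90 g.

178.9 g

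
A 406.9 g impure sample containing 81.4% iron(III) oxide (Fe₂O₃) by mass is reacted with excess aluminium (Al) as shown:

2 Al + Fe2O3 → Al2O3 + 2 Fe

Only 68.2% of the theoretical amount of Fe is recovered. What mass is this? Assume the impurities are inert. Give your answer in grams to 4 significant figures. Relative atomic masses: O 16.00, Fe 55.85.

Pure Fe2O3 available = 406.9 g × 0.814 = 331.22 g.
M(Fe2O3) = 2(55.85) + 3(16.00) = 159.70 g/mol.
M(Fe) = 55.85 g/mol.
n(Fe2O3) = 331.22 g / 159.70 g/mol = 2.0740 mol.
From the equation the Fe2O3:Fe mole ratio is 1:2, so n(Fe) = 2.0740 × 2/1 = 4.1480 mol.
Mass of Fe = 4.1480 mol × 55.85 g/mol = 231.66 g.
Actual mass collected = 231.66 g × 0.682 = 158.00 g.

158.0 g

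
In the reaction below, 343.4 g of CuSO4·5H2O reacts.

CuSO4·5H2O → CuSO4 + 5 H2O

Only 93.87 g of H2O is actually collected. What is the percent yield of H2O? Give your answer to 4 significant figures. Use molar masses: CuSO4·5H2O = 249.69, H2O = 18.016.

75.77 %

n(CuSO4·5H2O) = 343.40 g / 249.69 g/mol = 1.3753 mol.
From the equation the CuSO4·5H2O:H2O mole ratio is 1:5, so n(H2O) = 1.3753 × 5/1 = 6.8765 mol.
Mass of H2O = 6.8765 mol × 18.016 g/mol = 123.89 g.
This is the theoretical yield. Percent yield = 93.87 g / 123.89 g × 100% = 75.770%.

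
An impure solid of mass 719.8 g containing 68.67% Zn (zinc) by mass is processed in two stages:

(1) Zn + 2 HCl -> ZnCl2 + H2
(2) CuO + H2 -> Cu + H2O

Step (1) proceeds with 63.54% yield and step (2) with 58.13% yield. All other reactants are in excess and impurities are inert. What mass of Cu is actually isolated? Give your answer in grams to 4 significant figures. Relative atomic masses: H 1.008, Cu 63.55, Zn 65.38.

Pure Zn = 719.8 × 0.6867 = 494.29 g.
M(Zn) = 65.38 g/mol.
M(Cu) = 63.55 g/mol.
n(Zn) = 494.29 / 65.38 = 7.5602 mol.
Step 1 (Zn:H2 = 1:1): theoretical n(H2) = 7.5602 mol; at 63.54% yield, n(H2) = 4.8038 mol.
Step 2 (H2:Cu = 1:1): theoretical n(Cu) = 4.8038 mol, so theoretical mass = 4.8038 × 63.55 = 305.28 g.
At 58.13% yield, actual mass of Cu = 305.28 × 0.5813 = 177.46 g.

177.5 g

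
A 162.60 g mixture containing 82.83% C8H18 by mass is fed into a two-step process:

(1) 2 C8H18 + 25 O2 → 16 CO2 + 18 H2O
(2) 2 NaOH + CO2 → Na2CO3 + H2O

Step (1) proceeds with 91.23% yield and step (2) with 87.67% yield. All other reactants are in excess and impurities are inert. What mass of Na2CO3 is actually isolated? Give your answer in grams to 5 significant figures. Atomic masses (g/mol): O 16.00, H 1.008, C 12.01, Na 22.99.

799.64 g

Pure C8H18 = 162.60 × 0.8283 = 134.682 g.
M(C8H18) = 8(12.01) + 18(1.008) = 114.224 g/mol.
M(Na2CO3) = 2(22.99) + 12.01 + 3(16.00) = 105.99 g/mol.
n(C8H18) = 134.682 / 114.224 = 1.17910 mol.
Step 1 (C8H18:CO2 = 2:16): theoretical n(CO2) = 9.43280 mol; at 91.23% yield, n(CO2) = 8.60555 mol.
Step 2 (CO2:Na2CO3 = 1:1): theoretical n(Na2CO3) = 8.60555 mol, so theoretical mass = 8.60555 × 105.99 = 912.102 g.
At 87.67% yield, actual mass of Na2CO3 = 912.102 × 0.8767 = 799.640 g.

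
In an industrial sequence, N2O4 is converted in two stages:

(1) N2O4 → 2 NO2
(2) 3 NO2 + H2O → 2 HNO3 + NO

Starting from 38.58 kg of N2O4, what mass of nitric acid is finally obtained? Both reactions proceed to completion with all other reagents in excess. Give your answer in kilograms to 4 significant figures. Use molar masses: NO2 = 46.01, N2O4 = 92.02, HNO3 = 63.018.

38.58 kg = 38580 g.
n(N2O4) = 38580 / 92.02 = 419.26 mol.
Step 1 gives a 1:2 ratio of N2O4 to NO2, so n(NO2) = 838.51 mol.
In step 2 the NO2:HNO3 ratio is 3:2, so n(HNO3) = 559.01 mol.
Mass of HNO3 = 559.01 × 63.018 = 35228 g = 35.23 kg.

35.23 kg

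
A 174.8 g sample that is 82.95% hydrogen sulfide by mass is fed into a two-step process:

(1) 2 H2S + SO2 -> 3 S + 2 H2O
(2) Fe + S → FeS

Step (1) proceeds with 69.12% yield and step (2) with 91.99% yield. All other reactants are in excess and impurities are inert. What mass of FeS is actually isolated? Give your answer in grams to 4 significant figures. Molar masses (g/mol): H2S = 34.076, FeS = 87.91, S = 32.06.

356.8 g

Pure H2S = 174.8 × 0.8295 = 145.00 g.
n(H2S) = 145.00 / 34.076 = 4.2551 mol.
Step 1 (H2S:S = 2:3): theoretical n(S) = 6.3826 mol; at 69.12% yield, n(S) = 4.4117 mol.
Step 2 (S:FeS = 1:1): theoretical n(FeS) = 4.4117 mol, so theoretical mass = 4.4117 × 87.91 = 387.83 g.
At 91.99% yield, actual mass of FeS = 387.83 × 0.9199 = 356.77 g.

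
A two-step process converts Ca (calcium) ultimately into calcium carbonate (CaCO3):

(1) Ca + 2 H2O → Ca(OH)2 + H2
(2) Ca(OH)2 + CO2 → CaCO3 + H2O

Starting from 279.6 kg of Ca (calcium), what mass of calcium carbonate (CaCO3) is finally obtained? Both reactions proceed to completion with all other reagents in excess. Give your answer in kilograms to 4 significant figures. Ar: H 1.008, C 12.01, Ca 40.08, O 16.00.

M(Ca) = 40.08 g/mol.
M(CaCO3) = 40.08 + 12.01 + 3(16.00) = 100.09 g/mol.
279.6 kg = 279600 g.
n(Ca) = 279600 / 40.08 = 6976.0 mol.
Step 1 gives a 1:1 ratio of Ca to Ca(OH)2, so n(Ca(OH)2) = 6976.0 mol.
In step 2 the Ca(OH)2:CaCO3 ratio is 1:1, so n(CaCO3) = 6976.0 mol.
Mass of CaCO3 = 6976.0 × 100.09 = 698230 g = 698.2 kg.

698.2 kg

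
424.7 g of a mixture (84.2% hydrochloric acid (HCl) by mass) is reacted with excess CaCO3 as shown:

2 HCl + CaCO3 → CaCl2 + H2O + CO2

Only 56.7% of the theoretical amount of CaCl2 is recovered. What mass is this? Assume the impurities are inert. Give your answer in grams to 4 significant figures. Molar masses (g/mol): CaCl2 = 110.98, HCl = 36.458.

Pure HCl available = 424.7 g × 0.842 = 357.60 g.
n(HCl) = 357.60 g / 36.458 g/mol = 9.8085 mol.
From the equation the HCl:CaCl2 mole ratio is 2:1, so n(CaCl2) = 9.8085 × 1/2 = 4.9042 mol.
Mass of CaCl2 = 4.9042 mol × 110.98 g/mol = 544.27 g.
Actual mass collected = 544.27 g × 0.567 = 308.60 g.

308.6 g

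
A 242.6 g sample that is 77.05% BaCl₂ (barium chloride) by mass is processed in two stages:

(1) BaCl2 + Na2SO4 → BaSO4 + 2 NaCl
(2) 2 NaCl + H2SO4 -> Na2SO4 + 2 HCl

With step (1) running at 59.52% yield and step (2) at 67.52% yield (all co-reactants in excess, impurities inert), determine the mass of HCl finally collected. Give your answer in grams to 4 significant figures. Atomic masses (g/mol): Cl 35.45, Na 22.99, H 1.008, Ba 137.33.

Pure BaCl2 = 242.6 × 0.7705 = 186.92 g.
M(BaCl2) = 137.33 + 2(35.45) = 208.23 g/mol.
M(HCl) = 1.008 + 35.45 = 36.458 g/mol.
n(BaCl2) = 186.92 / 208.23 = 0.89768 mol.
Step 1 (BaCl2:NaCl = 1:2): theoretical n(NaCl) = 1.7954 mol; at 59.52% yield, n(NaCl) = 1.0686 mol.
Step 2 (NaCl:HCl = 2:2): theoretical n(HCl) = 1.0686 mol, so theoretical mass = 1.0686 × 36.458 = 38.959 g.
At 67.52% yield, actual mass of HCl = 38.959 × 0.6752 = 26.305 g.

26.31 g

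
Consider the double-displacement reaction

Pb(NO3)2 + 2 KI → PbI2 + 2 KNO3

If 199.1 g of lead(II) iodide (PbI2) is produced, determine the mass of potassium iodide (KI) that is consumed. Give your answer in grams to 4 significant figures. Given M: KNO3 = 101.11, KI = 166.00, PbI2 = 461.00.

143.4 g

n(PbI2) = 199.10 g / 461.00 g/mol = 0.43189 mol.
From the equation the PbI2:KI mole ratio is 1:2, so n(KI) = 0.43189 × 2/1 = 0.86377 mol.
Mass of KI = 0.86377 mol × 166.00 g/mol = 143.39 g.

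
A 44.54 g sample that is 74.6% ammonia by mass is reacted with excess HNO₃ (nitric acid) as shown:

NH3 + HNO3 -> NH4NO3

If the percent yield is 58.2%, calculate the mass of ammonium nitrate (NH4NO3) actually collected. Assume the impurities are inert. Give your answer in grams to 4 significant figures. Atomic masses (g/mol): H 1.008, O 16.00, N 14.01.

Pure NH3 available = 44.54 g × 0.746 = 33.227 g.
M(NH3) = 14.01 + 3(1.008) = 17.034 g/mol.
M(NH4NO3) = 2(14.01) + 4(1.008) + 3(16.00) = 80.052 g/mol.
n(NH3) = 33.227 g / 17.034 g/mol = 1.9506 mol.
From the equation the NH3:NH4NO3 mole ratio is 1:1, so n(NH4NO3) = 1.9506 × 1/1 = 1.9506 mol.
Mass of NH4NO3 = 1.9506 mol × 80.052 g/mol = 156.15 g.
Actual mass collected = 156.15 g × 0.582 = 90.880 g.

90.88 g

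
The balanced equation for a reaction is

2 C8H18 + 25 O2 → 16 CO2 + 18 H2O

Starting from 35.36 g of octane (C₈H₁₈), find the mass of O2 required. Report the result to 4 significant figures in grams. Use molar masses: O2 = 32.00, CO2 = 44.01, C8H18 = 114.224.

n(C8H18) = 35.360 g / 114.224 g/mol = 0.30957 mol.
From the equation the C8H18:O2 mole ratio is 2:25, so n(O2) = 0.30957 × 25/2 = 3.8696 mol.
Mass of O2 = 3.8696 mol × 32.00 g/mol = 123.83 g.

123.8 g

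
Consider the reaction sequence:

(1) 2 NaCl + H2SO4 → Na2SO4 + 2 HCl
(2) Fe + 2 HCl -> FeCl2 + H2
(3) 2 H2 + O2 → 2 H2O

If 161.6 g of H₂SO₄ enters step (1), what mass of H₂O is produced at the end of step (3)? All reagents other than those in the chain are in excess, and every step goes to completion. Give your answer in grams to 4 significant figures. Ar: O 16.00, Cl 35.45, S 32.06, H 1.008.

M(H2SO4) = 2(1.008) + 32.06 + 4(16.00) = 98.076 g/mol.
M(H2O) = 2(1.008) + 16.00 = 18.016 g/mol.
n(H2SO4) = 161.6 / 98.076 = 1.6477 mol.
Reaction (1): H2SO4→HCl ratio 1:2 ⇒ n(HCl) = 3.2954 mol.
Reaction (2): HCl→H2 ratio 2:1 ⇒ n(H2) = 1.6477 mol.
Reaction (3): H2→H2O ratio 2:2 ⇒ n(H2O) = 1.6477 mol.
Mass of H2O = 1.6477 × 18.016 = 29.685 g.

29.68 g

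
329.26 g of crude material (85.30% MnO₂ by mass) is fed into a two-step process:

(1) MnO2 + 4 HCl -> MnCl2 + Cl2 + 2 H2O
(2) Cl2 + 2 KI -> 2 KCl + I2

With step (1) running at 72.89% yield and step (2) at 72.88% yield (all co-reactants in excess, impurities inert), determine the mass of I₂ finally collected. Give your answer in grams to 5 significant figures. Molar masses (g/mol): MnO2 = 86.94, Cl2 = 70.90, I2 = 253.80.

435.55 g

Pure MnO2 = 329.26 × 0.8530 = 280.859 g.
n(MnO2) = 280.859 / 86.94 = 3.23049 mol.
Step 1 (MnO2:Cl2 = 1:1): theoretical n(Cl2) = 3.23049 mol; at 72.89% yield, n(Cl2) = 2.35470 mol.
Step 2 (Cl2:I2 = 1:1): theoretical n(I2) = 2.35470 mol, so theoretical mass = 2.35470 × 253.80 = 597.624 g.
At 72.88% yield, actual mass of I2 = 597.624 × 0.7288 = 435.548 g.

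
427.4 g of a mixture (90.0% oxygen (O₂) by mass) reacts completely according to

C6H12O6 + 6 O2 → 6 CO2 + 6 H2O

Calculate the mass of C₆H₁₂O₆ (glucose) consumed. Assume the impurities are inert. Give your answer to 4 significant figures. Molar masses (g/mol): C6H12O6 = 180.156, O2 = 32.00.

Mass of pure O2 = 427.4 g × 0.900 = 384.66 g.
n(O2) = 384.66 g / 32.00 g/mol = 12.021 mol.
From the equation the O2:C6H12O6 mole ratio is 6:1, so n(C6H12O6) = 12.021 × 1/6 = 2.0034 mol.
Mass of C6H12O6 = 2.0034 mol × 180.156 g/mol = 360.93 g.

360.9 g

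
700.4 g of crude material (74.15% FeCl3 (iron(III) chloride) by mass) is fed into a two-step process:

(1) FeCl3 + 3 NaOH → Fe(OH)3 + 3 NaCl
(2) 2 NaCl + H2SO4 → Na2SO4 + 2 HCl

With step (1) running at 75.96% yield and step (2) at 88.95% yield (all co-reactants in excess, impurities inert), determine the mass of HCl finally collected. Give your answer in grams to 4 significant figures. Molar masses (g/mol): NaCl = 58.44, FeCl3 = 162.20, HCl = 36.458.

236.6 g

Pure FeCl3 = 700.4 × 0.7415 = 519.35 g.
n(FeCl3) = 519.35 / 162.20 = 3.2019 mol.
Step 1 (FeCl3:NaCl = 1:3): theoretical n(NaCl) = 9.6057 mol; at 75.96% yield, n(NaCl) = 7.2965 mol.
Step 2 (NaCl:HCl = 2:2): theoretical n(HCl) = 7.2965 mol, so theoretical mass = 7.2965 × 36.458 = 266.01 g.
At 88.95% yield, actual mass of HCl = 266.01 × 0.8895 = 236.62 g.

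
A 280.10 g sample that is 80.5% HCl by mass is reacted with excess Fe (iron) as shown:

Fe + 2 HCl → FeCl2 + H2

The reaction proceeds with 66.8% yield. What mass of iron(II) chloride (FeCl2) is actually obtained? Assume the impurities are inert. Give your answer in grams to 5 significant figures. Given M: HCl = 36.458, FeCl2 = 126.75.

261.82 g

Pure HCl available = 280.10 g × 0.805 = 225.481 g.
n(HCl) = 225.481 g / 36.458 g/mol = 6.18466 mol.
From the equation the HCl:FeCl2 mole ratio is 2:1, so n(FeCl2) = 6.18466 × 1/2 = 3.09233 mol.
Mass of FeCl2 = 3.09233 mol × 126.75 g/mol = 391.953 g.
Actual mass collected = 391.953 g × 0.668 = 261.825 g.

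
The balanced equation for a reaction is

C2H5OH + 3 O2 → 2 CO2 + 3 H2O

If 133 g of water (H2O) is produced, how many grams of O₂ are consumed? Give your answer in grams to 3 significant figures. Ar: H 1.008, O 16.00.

M(H2O) = 2(1.008) + 16.00 = 18.016 g/mol.
M(O2) = 2(16.00) = 32.00 g/mol.
n(H2O) = 133.0 g / 18.016 g/mol = 7.382 mol.
From the equation the H2O:O2 mole ratio is 3:3, so n(O2) = 7.382 × 3/3 = 7.382 mol.
Mass of O2 = 7.382 mol × 32.00 g/mol = 236.2 g.

236 g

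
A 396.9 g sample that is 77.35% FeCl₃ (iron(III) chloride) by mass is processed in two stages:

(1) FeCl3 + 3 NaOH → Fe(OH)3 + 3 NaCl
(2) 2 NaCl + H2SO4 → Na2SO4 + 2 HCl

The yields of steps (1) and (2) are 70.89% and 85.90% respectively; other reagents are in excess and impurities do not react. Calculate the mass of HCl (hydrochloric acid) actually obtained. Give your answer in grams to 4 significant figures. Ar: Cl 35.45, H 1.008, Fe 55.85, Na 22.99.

126.1 g

Pure FeCl3 = 396.9 × 0.7735 = 307.00 g.
M(FeCl3) = 55.85 + 3(35.45) = 162.20 g/mol.
M(HCl) = 1.008 + 35.45 = 36.458 g/mol.
n(FeCl3) = 307.00 / 162.20 = 1.8927 mol.
Step 1 (FeCl3:NaCl = 1:3): theoretical n(NaCl) = 5.6782 mol; at 70.89% yield, n(NaCl) = 4.0253 mol.
Step 2 (NaCl:HCl = 2:2): theoretical n(HCl) = 4.0253 mol, so theoretical mass = 4.0253 × 36.458 = 146.75 g.
At 85.90% yield, actual mass of HCl = 146.75 × 0.8590 = 126.06 g.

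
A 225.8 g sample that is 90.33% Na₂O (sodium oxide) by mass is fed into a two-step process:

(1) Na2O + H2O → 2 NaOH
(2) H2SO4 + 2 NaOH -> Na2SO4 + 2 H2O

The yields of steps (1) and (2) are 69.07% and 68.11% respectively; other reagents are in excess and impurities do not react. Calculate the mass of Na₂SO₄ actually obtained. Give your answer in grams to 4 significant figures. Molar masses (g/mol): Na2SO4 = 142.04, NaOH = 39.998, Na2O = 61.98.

219.9 g

Pure Na2O = 225.8 × 0.9033 = 203.97 g.
n(Na2O) = 203.97 / 61.98 = 3.2908 mol.
Step 1 (Na2O:NaOH = 1:2): theoretical n(NaOH) = 6.5816 mol; at 69.07% yield, n(NaOH) = 4.5459 mol.
Step 2 (NaOH:Na2SO4 = 2:1): theoretical n(Na2SO4) = 2.2730 mol, so theoretical mass = 2.2730 × 142.04 = 322.85 g.
At 68.11% yield, actual mass of Na2SO4 = 322.85 × 0.6811 = 219.90 g.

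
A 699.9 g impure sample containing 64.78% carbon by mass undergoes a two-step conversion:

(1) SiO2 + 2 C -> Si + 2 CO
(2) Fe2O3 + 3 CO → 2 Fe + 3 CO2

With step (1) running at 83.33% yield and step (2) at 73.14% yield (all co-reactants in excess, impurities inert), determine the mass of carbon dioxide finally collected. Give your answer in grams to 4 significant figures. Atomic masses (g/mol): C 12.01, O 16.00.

1013 g

Pure C = 699.9 × 0.6478 = 453.40 g.
M(C) = 12.01 g/mol.
M(CO2) = 12.01 + 2(16.00) = 44.01 g/mol.
n(C) = 453.40 / 12.01 = 37.751 mol.
Step 1 (C:CO = 2:2): theoretical n(CO) = 37.751 mol; at 83.33% yield, n(CO) = 31.458 mol.
Step 2 (CO:CO2 = 3:3): theoretical n(CO2) = 31.458 mol, so theoretical mass = 31.458 × 44.01 = 1384.5 g.
At 73.14% yield, actual mass of CO2 = 1384.5 × 0.7314 = 1012.6 g.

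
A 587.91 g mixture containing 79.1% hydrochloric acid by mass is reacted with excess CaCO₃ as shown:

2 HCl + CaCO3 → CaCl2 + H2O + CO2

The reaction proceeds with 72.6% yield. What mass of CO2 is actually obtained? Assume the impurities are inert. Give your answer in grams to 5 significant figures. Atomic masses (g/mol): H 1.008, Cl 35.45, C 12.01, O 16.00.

Pure HCl available = 587.91 g × 0.791 = 465.037 g.
M(HCl) = 1.008 + 35.45 = 36.458 g/mol.
M(CO2) = 12.01 + 2(16.00) = 44.01 g/mol.
n(HCl) = 465.037 g / 36.458 g/mol = 12.7554 mol.
From the equation the HCl:CO2 mole ratio is 2:1, so n(CO2) = 12.7554 × 1/2 = 6.37771 mol.
Mass of CO2 = 6.37771 mol × 44.01 g/mol = 280.683 g.
Actual mass collected = 280.683 g × 0.726 = 203.776 g.

203.78 g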